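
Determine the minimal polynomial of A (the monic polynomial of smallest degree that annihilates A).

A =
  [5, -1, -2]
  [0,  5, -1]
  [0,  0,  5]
x^3 - 15*x^2 + 75*x - 125

The characteristic polynomial is χ_A(x) = (x - 5)^3, so the eigenvalues are known. The minimal polynomial is
  m_A(x) = Π_λ (x − λ)^{k_λ}
where k_λ is the size of the *largest* Jordan block for λ (equivalently, the smallest k with (A − λI)^k v = 0 for every generalised eigenvector v of λ).

  λ = 5: largest Jordan block has size 3, contributing (x − 5)^3

So m_A(x) = (x - 5)^3 = x^3 - 15*x^2 + 75*x - 125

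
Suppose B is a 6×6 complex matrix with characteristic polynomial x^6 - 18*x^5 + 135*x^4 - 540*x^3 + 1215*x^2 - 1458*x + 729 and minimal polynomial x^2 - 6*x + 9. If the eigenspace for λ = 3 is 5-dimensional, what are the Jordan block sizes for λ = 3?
Block sizes for λ = 3: [2, 1, 1, 1, 1]

Step 1 — from the characteristic polynomial, algebraic multiplicity of λ = 3 is 6. From dim ker(B − (3)·I) = 5, there are exactly 5 Jordan blocks for λ = 3.
Step 2 — from the minimal polynomial, the factor (x − 3)^2 tells us the largest block for λ = 3 has size 2.
Step 3 — with total size 6, 5 blocks, and largest block 2, the block sizes (in nonincreasing order) are [2, 1, 1, 1, 1].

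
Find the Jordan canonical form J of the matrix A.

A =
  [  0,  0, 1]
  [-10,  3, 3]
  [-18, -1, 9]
J_3(4)

The characteristic polynomial is
  det(x·I − A) = x^3 - 12*x^2 + 48*x - 64 = (x - 4)^3

Eigenvalues and multiplicities (the geometric multiplicity of λ is n − rank(A − λI), which equals the number of Jordan blocks for λ):
  λ = 4: algebraic multiplicity = 3, geometric multiplicity = 1

Determining the block sizes for each eigenvalue:
  λ = 4: one block (gm = 1), so the single block has size am = 3 → block sizes [3]

Assembling the blocks gives a Jordan form
J =
  [4, 1, 0]
  [0, 4, 1]
  [0, 0, 4]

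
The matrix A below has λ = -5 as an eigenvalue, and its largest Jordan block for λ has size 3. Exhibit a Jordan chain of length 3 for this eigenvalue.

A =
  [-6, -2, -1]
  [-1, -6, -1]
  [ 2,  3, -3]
A Jordan chain for λ = -5 of length 3:
v_1 = (1, 0, -1)ᵀ
v_2 = (-1, -1, 2)ᵀ
v_3 = (1, 0, 0)ᵀ

Let N = A − (-5)·I. We want v_3 with N^3 v_3 = 0 but N^2 v_3 ≠ 0; then v_{j-1} := N · v_j for j = 3, …, 2.

Pick v_3 = (1, 0, 0)ᵀ.
Then v_2 = N · v_3 = (-1, -1, 2)ᵀ.
Then v_1 = N · v_2 = (1, 0, -1)ᵀ.

Sanity check: (A − (-5)·I) v_1 = (0, 0, 0)ᵀ = 0. ✓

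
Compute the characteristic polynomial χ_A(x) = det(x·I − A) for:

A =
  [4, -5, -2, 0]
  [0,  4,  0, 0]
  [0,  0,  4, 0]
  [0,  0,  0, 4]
x^4 - 16*x^3 + 96*x^2 - 256*x + 256

Expanding det(x·I − A) (e.g. by cofactor expansion or by noting that A is similar to its Jordan form J, which has the same characteristic polynomial as A) gives
  χ_A(x) = x^4 - 16*x^3 + 96*x^2 - 256*x + 256
which factors as (x - 4)^4. The eigenvalues (with algebraic multiplicities) are λ = 4 with multiplicity 4.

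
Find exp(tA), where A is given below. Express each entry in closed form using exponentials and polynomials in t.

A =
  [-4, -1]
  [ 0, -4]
e^{tA} =
  [exp(-4*t), -t*exp(-4*t)]
  [0, exp(-4*t)]

Strategy: write A = P · J · P⁻¹ where J is a Jordan canonical form, so e^{tA} = P · e^{tJ} · P⁻¹, and e^{tJ} can be computed block-by-block.

A has Jordan form
J =
  [-4,  1]
  [ 0, -4]
(up to reordering of blocks).

Per-block formulas:
  For a 2×2 Jordan block J_2(-4): exp(t · J_2(-4)) = e^(-4t)·(I + t·N), where N is the 2×2 nilpotent shift.

After assembling e^{tJ} and conjugating by P, we get:

e^{tA} =
  [exp(-4*t), -t*exp(-4*t)]
  [0, exp(-4*t)]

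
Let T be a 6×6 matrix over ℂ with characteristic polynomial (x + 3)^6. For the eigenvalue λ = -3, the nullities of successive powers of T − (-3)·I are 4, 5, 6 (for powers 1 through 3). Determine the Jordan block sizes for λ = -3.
Block sizes for λ = -3: [3, 1, 1, 1]

From the dimensions of kernels of powers, the number of Jordan blocks of size at least j is d_j − d_{j−1} where d_j = dim ker(N^j) (with d_0 = 0). Computing the differences gives [4, 1, 1].
The number of blocks of size exactly k is (#blocks of size ≥ k) − (#blocks of size ≥ k + 1), so the partition is: 3 block(s) of size 1, 1 block(s) of size 3.
In nonincreasing order the block sizes are [3, 1, 1, 1].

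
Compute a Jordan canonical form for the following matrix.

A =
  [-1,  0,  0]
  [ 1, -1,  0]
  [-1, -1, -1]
J_3(-1)

The characteristic polynomial is
  det(x·I − A) = x^3 + 3*x^2 + 3*x + 1 = (x + 1)^3

Eigenvalues and multiplicities (the geometric multiplicity of λ is n − rank(A − λI), which equals the number of Jordan blocks for λ):
  λ = -1: algebraic multiplicity = 3, geometric multiplicity = 1

Determining the block sizes for each eigenvalue:
  λ = -1: one block (gm = 1), so the single block has size am = 3 → block sizes [3]

Assembling the blocks gives a Jordan form
J =
  [-1,  1,  0]
  [ 0, -1,  1]
  [ 0,  0, -1]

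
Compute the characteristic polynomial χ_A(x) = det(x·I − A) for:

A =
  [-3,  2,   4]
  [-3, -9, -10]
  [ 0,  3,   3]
x^3 + 9*x^2 + 27*x + 27

Expanding det(x·I − A) (e.g. by cofactor expansion or by noting that A is similar to its Jordan form J, which has the same characteristic polynomial as A) gives
  χ_A(x) = x^3 + 9*x^2 + 27*x + 27
which factors as (x + 3)^3. The eigenvalues (with algebraic multiplicities) are λ = -3 with multiplicity 3.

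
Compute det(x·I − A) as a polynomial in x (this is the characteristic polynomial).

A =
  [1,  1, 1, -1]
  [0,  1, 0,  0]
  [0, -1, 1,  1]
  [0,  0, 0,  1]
x^4 - 4*x^3 + 6*x^2 - 4*x + 1

Expanding det(x·I − A) (e.g. by cofactor expansion or by noting that A is similar to its Jordan form J, which has the same characteristic polynomial as A) gives
  χ_A(x) = x^4 - 4*x^3 + 6*x^2 - 4*x + 1
which factors as (x - 1)^4. The eigenvalues (with algebraic multiplicities) are λ = 1 with multiplicity 4.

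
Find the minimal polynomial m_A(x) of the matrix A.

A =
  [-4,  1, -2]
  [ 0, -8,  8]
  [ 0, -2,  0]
x^2 + 8*x + 16

The characteristic polynomial is χ_A(x) = (x + 4)^3, so the eigenvalues are known. The minimal polynomial is
  m_A(x) = Π_λ (x − λ)^{k_λ}
where k_λ is the size of the *largest* Jordan block for λ (equivalently, the smallest k with (A − λI)^k v = 0 for every generalised eigenvector v of λ).

  λ = -4: largest Jordan block has size 2, contributing (x + 4)^2

So m_A(x) = (x + 4)^2 = x^2 + 8*x + 16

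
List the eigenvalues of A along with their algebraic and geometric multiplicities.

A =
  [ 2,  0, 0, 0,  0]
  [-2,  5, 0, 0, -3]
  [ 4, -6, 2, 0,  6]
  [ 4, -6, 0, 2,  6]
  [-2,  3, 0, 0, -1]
λ = 2: alg = 5, geom = 4

Step 1 — factor the characteristic polynomial to read off the algebraic multiplicities:
  χ_A(x) = (x - 2)^5

Step 2 — compute geometric multiplicities via the rank-nullity identity g(λ) = n − rank(A − λI):
  rank(A − (2)·I) = 1, so dim ker(A − (2)·I) = n − 1 = 4

Summary:
  λ = 2: algebraic multiplicity = 5, geometric multiplicity = 4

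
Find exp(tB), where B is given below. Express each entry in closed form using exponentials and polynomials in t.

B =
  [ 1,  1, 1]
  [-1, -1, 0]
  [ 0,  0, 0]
e^{tB} =
  [t + 1, t, t^2/2 + t]
  [-t, 1 - t, -t^2/2]
  [0, 0, 1]

Strategy: write B = P · J · P⁻¹ where J is a Jordan canonical form, so e^{tB} = P · e^{tJ} · P⁻¹, and e^{tJ} can be computed block-by-block.

B has Jordan form
J =
  [0, 1, 0]
  [0, 0, 1]
  [0, 0, 0]
(up to reordering of blocks).

Per-block formulas:
  For a 3×3 Jordan block J_3(0): exp(t · J_3(0)) = e^(0t)·(I + t·N + (t^2/2)·N^2), where N is the 3×3 nilpotent shift.

After assembling e^{tJ} and conjugating by P, we get:

e^{tB} =
  [t + 1, t, t^2/2 + t]
  [-t, 1 - t, -t^2/2]
  [0, 0, 1]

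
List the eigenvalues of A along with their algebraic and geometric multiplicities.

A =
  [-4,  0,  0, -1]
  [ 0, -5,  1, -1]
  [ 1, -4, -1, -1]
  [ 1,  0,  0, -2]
λ = -3: alg = 4, geom = 2

Step 1 — factor the characteristic polynomial to read off the algebraic multiplicities:
  χ_A(x) = (x + 3)^4

Step 2 — compute geometric multiplicities via the rank-nullity identity g(λ) = n − rank(A − λI):
  rank(A − (-3)·I) = 2, so dim ker(A − (-3)·I) = n − 2 = 2

Summary:
  λ = -3: algebraic multiplicity = 4, geometric multiplicity = 2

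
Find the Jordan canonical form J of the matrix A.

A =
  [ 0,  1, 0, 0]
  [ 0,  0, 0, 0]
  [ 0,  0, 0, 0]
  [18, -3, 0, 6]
J_2(0) ⊕ J_1(0) ⊕ J_1(6)

The characteristic polynomial is
  det(x·I − A) = x^4 - 6*x^3 = x^3*(x - 6)

Eigenvalues and multiplicities (the geometric multiplicity of λ is n − rank(A − λI), which equals the number of Jordan blocks for λ):
  λ = 0: algebraic multiplicity = 3, geometric multiplicity = 2
  λ = 6: algebraic multiplicity = 1, geometric multiplicity = 1

Determining the block sizes for each eigenvalue:
  λ = 0: 2 blocks summing to 3 forces exactly one block of size 2 and the rest size 1 → block sizes [2, 1]
  λ = 6: one block (gm = 1), so the single block has size am = 1 → block sizes [1]

Assembling the blocks gives a Jordan form
J =
  [0, 1, 0, 0]
  [0, 0, 0, 0]
  [0, 0, 0, 0]
  [0, 0, 0, 6]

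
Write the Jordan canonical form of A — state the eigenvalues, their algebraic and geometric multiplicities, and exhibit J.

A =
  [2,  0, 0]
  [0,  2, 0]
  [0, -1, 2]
J_2(2) ⊕ J_1(2)

The characteristic polynomial is
  det(x·I − A) = x^3 - 6*x^2 + 12*x - 8 = (x - 2)^3

Eigenvalues and multiplicities (the geometric multiplicity of λ is n − rank(A − λI), which equals the number of Jordan blocks for λ):
  λ = 2: algebraic multiplicity = 3, geometric multiplicity = 2

Determining the block sizes for each eigenvalue:
  λ = 2: 2 blocks summing to 3 forces exactly one block of size 2 and the rest size 1 → block sizes [2, 1]

Assembling the blocks gives a Jordan form
J =
  [2, 1, 0]
  [0, 2, 0]
  [0, 0, 2]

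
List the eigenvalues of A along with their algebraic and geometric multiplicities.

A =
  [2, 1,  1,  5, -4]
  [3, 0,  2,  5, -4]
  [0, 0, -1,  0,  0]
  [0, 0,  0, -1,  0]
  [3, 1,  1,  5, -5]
λ = -1: alg = 5, geom = 3

Step 1 — factor the characteristic polynomial to read off the algebraic multiplicities:
  χ_A(x) = (x + 1)^5

Step 2 — compute geometric multiplicities via the rank-nullity identity g(λ) = n − rank(A − λI):
  rank(A − (-1)·I) = 2, so dim ker(A − (-1)·I) = n − 2 = 3

Summary:
  λ = -1: algebraic multiplicity = 5, geometric multiplicity = 3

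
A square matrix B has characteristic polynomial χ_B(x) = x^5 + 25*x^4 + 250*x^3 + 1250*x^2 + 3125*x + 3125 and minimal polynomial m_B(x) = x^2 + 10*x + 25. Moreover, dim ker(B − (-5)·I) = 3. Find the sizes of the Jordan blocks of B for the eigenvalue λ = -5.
Block sizes for λ = -5: [2, 2, 1]

Step 1 — from the characteristic polynomial, algebraic multiplicity of λ = -5 is 5. From dim ker(B − (-5)·I) = 3, there are exactly 3 Jordan blocks for λ = -5.
Step 2 — from the minimal polynomial, the factor (x + 5)^2 tells us the largest block for λ = -5 has size 2.
Step 3 — with total size 5, 3 blocks, and largest block 2, the block sizes (in nonincreasing order) are [2, 2, 1].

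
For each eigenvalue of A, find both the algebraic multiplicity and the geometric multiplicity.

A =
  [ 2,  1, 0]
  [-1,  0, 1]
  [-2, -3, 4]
λ = 2: alg = 3, geom = 1

Step 1 — factor the characteristic polynomial to read off the algebraic multiplicities:
  χ_A(x) = (x - 2)^3

Step 2 — compute geometric multiplicities via the rank-nullity identity g(λ) = n − rank(A − λI):
  rank(A − (2)·I) = 2, so dim ker(A − (2)·I) = n − 2 = 1

Summary:
  λ = 2: algebraic multiplicity = 3, geometric multiplicity = 1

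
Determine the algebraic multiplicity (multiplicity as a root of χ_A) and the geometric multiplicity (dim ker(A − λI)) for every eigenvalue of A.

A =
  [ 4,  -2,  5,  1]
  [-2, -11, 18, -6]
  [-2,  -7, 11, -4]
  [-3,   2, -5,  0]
λ = 1: alg = 4, geom = 2

Step 1 — factor the characteristic polynomial to read off the algebraic multiplicities:
  χ_A(x) = (x - 1)^4

Step 2 — compute geometric multiplicities via the rank-nullity identity g(λ) = n − rank(A − λI):
  rank(A − (1)·I) = 2, so dim ker(A − (1)·I) = n − 2 = 2

Summary:
  λ = 1: algebraic multiplicity = 4, geometric multiplicity = 2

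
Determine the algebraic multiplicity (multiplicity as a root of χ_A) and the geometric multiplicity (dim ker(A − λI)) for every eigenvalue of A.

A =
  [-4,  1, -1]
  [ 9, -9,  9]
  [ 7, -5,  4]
λ = -3: alg = 3, geom = 1

Step 1 — factor the characteristic polynomial to read off the algebraic multiplicities:
  χ_A(x) = (x + 3)^3

Step 2 — compute geometric multiplicities via the rank-nullity identity g(λ) = n − rank(A − λI):
  rank(A − (-3)·I) = 2, so dim ker(A − (-3)·I) = n − 2 = 1

Summary:
  λ = -3: algebraic multiplicity = 3, geometric multiplicity = 1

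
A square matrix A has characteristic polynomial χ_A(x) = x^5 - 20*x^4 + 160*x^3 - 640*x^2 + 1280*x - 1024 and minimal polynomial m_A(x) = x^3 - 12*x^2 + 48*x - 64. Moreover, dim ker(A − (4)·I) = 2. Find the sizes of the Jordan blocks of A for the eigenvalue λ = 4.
Block sizes for λ = 4: [3, 2]

Step 1 — from the characteristic polynomial, algebraic multiplicity of λ = 4 is 5. From dim ker(A − (4)·I) = 2, there are exactly 2 Jordan blocks for λ = 4.
Step 2 — from the minimal polynomial, the factor (x − 4)^3 tells us the largest block for λ = 4 has size 3.
Step 3 — with total size 5, 2 blocks, and largest block 3, the block sizes (in nonincreasing order) are [3, 2].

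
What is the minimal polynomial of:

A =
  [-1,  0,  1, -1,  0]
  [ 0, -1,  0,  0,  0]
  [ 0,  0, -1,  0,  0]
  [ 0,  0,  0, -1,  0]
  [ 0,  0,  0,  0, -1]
x^2 + 2*x + 1

The characteristic polynomial is χ_A(x) = (x + 1)^5, so the eigenvalues are known. The minimal polynomial is
  m_A(x) = Π_λ (x − λ)^{k_λ}
where k_λ is the size of the *largest* Jordan block for λ (equivalently, the smallest k with (A − λI)^k v = 0 for every generalised eigenvector v of λ).

  λ = -1: largest Jordan block has size 2, contributing (x + 1)^2

So m_A(x) = (x + 1)^2 = x^2 + 2*x + 1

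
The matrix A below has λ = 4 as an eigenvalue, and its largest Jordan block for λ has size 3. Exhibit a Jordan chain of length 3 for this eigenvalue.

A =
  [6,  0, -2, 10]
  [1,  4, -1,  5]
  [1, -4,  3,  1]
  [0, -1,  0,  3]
A Jordan chain for λ = 4 of length 3:
v_1 = (2, 1, -3, -1)ᵀ
v_2 = (2, 1, 1, 0)ᵀ
v_3 = (1, 0, 0, 0)ᵀ

Let N = A − (4)·I. We want v_3 with N^3 v_3 = 0 but N^2 v_3 ≠ 0; then v_{j-1} := N · v_j for j = 3, …, 2.

Pick v_3 = (1, 0, 0, 0)ᵀ.
Then v_2 = N · v_3 = (2, 1, 1, 0)ᵀ.
Then v_1 = N · v_2 = (2, 1, -3, -1)ᵀ.

Sanity check: (A − (4)·I) v_1 = (0, 0, 0, 0)ᵀ = 0. ✓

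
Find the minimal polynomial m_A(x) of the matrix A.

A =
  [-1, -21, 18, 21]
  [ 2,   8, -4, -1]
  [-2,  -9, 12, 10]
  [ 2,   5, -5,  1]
x^3 - 15*x^2 + 75*x - 125

The characteristic polynomial is χ_A(x) = (x - 5)^4, so the eigenvalues are known. The minimal polynomial is
  m_A(x) = Π_λ (x − λ)^{k_λ}
where k_λ is the size of the *largest* Jordan block for λ (equivalently, the smallest k with (A − λI)^k v = 0 for every generalised eigenvector v of λ).

  λ = 5: largest Jordan block has size 3, contributing (x − 5)^3

So m_A(x) = (x - 5)^3 = x^3 - 15*x^2 + 75*x - 125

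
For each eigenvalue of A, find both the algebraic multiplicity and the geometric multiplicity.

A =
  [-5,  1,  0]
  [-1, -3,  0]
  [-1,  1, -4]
λ = -4: alg = 3, geom = 2

Step 1 — factor the characteristic polynomial to read off the algebraic multiplicities:
  χ_A(x) = (x + 4)^3

Step 2 — compute geometric multiplicities via the rank-nullity identity g(λ) = n − rank(A − λI):
  rank(A − (-4)·I) = 1, so dim ker(A − (-4)·I) = n − 1 = 2

Summary:
  λ = -4: algebraic multiplicity = 3, geometric multiplicity = 2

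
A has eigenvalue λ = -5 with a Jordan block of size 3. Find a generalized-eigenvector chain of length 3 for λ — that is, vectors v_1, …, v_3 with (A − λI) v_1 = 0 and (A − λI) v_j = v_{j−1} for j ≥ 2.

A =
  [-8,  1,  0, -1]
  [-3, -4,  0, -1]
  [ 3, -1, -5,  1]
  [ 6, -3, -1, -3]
A Jordan chain for λ = -5 of length 3:
v_1 = (1, 1, -1, -2)ᵀ
v_2 = (1, 1, -1, -3)ᵀ
v_3 = (0, 1, 0, 0)ᵀ

Let N = A − (-5)·I. We want v_3 with N^3 v_3 = 0 but N^2 v_3 ≠ 0; then v_{j-1} := N · v_j for j = 3, …, 2.

Pick v_3 = (0, 1, 0, 0)ᵀ.
Then v_2 = N · v_3 = (1, 1, -1, -3)ᵀ.
Then v_1 = N · v_2 = (1, 1, -1, -2)ᵀ.

Sanity check: (A − (-5)·I) v_1 = (0, 0, 0, 0)ᵀ = 0. ✓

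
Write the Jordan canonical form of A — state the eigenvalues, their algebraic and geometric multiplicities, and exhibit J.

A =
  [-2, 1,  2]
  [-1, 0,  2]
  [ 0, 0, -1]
J_2(-1) ⊕ J_1(-1)

The characteristic polynomial is
  det(x·I − A) = x^3 + 3*x^2 + 3*x + 1 = (x + 1)^3

Eigenvalues and multiplicities (the geometric multiplicity of λ is n − rank(A − λI), which equals the number of Jordan blocks for λ):
  λ = -1: algebraic multiplicity = 3, geometric multiplicity = 2

Determining the block sizes for each eigenvalue:
  λ = -1: 2 blocks summing to 3 forces exactly one block of size 2 and the rest size 1 → block sizes [2, 1]

Assembling the blocks gives a Jordan form
J =
  [-1,  1,  0]
  [ 0, -1,  0]
  [ 0,  0, -1]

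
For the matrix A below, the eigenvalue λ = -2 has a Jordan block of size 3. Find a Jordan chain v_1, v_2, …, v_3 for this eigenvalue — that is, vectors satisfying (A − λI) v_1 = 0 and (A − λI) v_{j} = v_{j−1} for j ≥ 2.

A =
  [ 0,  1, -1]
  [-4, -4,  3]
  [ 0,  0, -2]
A Jordan chain for λ = -2 of length 3:
v_1 = (1, -2, 0)ᵀ
v_2 = (-1, 3, 0)ᵀ
v_3 = (0, 0, 1)ᵀ

Let N = A − (-2)·I. We want v_3 with N^3 v_3 = 0 but N^2 v_3 ≠ 0; then v_{j-1} := N · v_j for j = 3, …, 2.

Pick v_3 = (0, 0, 1)ᵀ.
Then v_2 = N · v_3 = (-1, 3, 0)ᵀ.
Then v_1 = N · v_2 = (1, -2, 0)ᵀ.

Sanity check: (A − (-2)·I) v_1 = (0, 0, 0)ᵀ = 0. ✓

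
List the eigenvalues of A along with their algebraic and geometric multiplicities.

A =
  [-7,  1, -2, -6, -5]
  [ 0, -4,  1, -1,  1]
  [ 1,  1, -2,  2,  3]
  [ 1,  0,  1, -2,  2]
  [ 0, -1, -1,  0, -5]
λ = -4: alg = 5, geom = 2

Step 1 — factor the characteristic polynomial to read off the algebraic multiplicities:
  χ_A(x) = (x + 4)^5

Step 2 — compute geometric multiplicities via the rank-nullity identity g(λ) = n − rank(A − λI):
  rank(A − (-4)·I) = 3, so dim ker(A − (-4)·I) = n − 3 = 2

Summary:
  λ = -4: algebraic multiplicity = 5, geometric multiplicity = 2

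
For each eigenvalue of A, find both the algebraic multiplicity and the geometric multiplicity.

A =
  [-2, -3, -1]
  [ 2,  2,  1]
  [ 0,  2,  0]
λ = 0: alg = 3, geom = 1

Step 1 — factor the characteristic polynomial to read off the algebraic multiplicities:
  χ_A(x) = x^3

Step 2 — compute geometric multiplicities via the rank-nullity identity g(λ) = n − rank(A − λI):
  rank(A − (0)·I) = 2, so dim ker(A − (0)·I) = n − 2 = 1

Summary:
  λ = 0: algebraic multiplicity = 3, geometric multiplicity = 1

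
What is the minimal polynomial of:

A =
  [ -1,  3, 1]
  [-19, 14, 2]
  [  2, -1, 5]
x^3 - 18*x^2 + 108*x - 216

The characteristic polynomial is χ_A(x) = (x - 6)^3, so the eigenvalues are known. The minimal polynomial is
  m_A(x) = Π_λ (x − λ)^{k_λ}
where k_λ is the size of the *largest* Jordan block for λ (equivalently, the smallest k with (A − λI)^k v = 0 for every generalised eigenvector v of λ).

  λ = 6: largest Jordan block has size 3, contributing (x − 6)^3

So m_A(x) = (x - 6)^3 = x^3 - 18*x^2 + 108*x - 216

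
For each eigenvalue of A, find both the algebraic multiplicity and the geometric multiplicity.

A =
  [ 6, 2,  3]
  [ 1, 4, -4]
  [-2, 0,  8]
λ = 6: alg = 3, geom = 1

Step 1 — factor the characteristic polynomial to read off the algebraic multiplicities:
  χ_A(x) = (x - 6)^3

Step 2 — compute geometric multiplicities via the rank-nullity identity g(λ) = n − rank(A − λI):
  rank(A − (6)·I) = 2, so dim ker(A − (6)·I) = n − 2 = 1

Summary:
  λ = 6: algebraic multiplicity = 3, geometric multiplicity = 1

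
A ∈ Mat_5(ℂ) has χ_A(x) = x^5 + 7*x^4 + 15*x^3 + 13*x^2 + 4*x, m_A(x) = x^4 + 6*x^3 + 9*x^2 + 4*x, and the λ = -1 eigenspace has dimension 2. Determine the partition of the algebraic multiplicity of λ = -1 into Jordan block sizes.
Block sizes for λ = -1: [2, 1]

Step 1 — from the characteristic polynomial, algebraic multiplicity of λ = -1 is 3. From dim ker(A − (-1)·I) = 2, there are exactly 2 Jordan blocks for λ = -1.
Step 2 — from the minimal polynomial, the factor (x + 1)^2 tells us the largest block for λ = -1 has size 2.
Step 3 — with total size 3, 2 blocks, and largest block 2, the block sizes (in nonincreasing order) are [2, 1].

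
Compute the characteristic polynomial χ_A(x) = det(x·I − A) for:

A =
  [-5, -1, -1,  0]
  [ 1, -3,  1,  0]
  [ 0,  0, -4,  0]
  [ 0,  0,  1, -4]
x^4 + 16*x^3 + 96*x^2 + 256*x + 256

Expanding det(x·I − A) (e.g. by cofactor expansion or by noting that A is similar to its Jordan form J, which has the same characteristic polynomial as A) gives
  χ_A(x) = x^4 + 16*x^3 + 96*x^2 + 256*x + 256
which factors as (x + 4)^4. The eigenvalues (with algebraic multiplicities) are λ = -4 with multiplicity 4.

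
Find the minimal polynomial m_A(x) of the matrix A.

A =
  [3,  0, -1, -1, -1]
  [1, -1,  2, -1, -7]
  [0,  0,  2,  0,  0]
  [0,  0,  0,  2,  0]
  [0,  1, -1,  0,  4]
x^3 - 6*x^2 + 12*x - 8

The characteristic polynomial is χ_A(x) = (x - 2)^5, so the eigenvalues are known. The minimal polynomial is
  m_A(x) = Π_λ (x − λ)^{k_λ}
where k_λ is the size of the *largest* Jordan block for λ (equivalently, the smallest k with (A − λI)^k v = 0 for every generalised eigenvector v of λ).

  λ = 2: largest Jordan block has size 3, contributing (x − 2)^3

So m_A(x) = (x - 2)^3 = x^3 - 6*x^2 + 12*x - 8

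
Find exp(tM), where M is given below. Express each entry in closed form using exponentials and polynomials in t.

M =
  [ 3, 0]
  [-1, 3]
e^{tM} =
  [exp(3*t), 0]
  [-t*exp(3*t), exp(3*t)]

Strategy: write M = P · J · P⁻¹ where J is a Jordan canonical form, so e^{tM} = P · e^{tJ} · P⁻¹, and e^{tJ} can be computed block-by-block.

M has Jordan form
J =
  [3, 1]
  [0, 3]
(up to reordering of blocks).

Per-block formulas:
  For a 2×2 Jordan block J_2(3): exp(t · J_2(3)) = e^(3t)·(I + t·N), where N is the 2×2 nilpotent shift.

After assembling e^{tJ} and conjugating by P, we get:

e^{tM} =
  [exp(3*t), 0]
  [-t*exp(3*t), exp(3*t)]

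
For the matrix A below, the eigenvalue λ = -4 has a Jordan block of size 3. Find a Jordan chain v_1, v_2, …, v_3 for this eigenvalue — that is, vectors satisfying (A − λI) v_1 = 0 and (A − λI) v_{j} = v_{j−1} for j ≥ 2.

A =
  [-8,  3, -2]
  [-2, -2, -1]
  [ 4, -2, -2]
A Jordan chain for λ = -4 of length 3:
v_1 = (2, 0, -4)ᵀ
v_2 = (-4, -2, 4)ᵀ
v_3 = (1, 0, 0)ᵀ

Let N = A − (-4)·I. We want v_3 with N^3 v_3 = 0 but N^2 v_3 ≠ 0; then v_{j-1} := N · v_j for j = 3, …, 2.

Pick v_3 = (1, 0, 0)ᵀ.
Then v_2 = N · v_3 = (-4, -2, 4)ᵀ.
Then v_1 = N · v_2 = (2, 0, -4)ᵀ.

Sanity check: (A − (-4)·I) v_1 = (0, 0, 0)ᵀ = 0. ✓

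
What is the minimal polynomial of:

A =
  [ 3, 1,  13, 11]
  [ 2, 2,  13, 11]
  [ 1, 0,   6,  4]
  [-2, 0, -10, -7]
x^3 - 3*x^2 + 3*x - 1

The characteristic polynomial is χ_A(x) = (x - 1)^4, so the eigenvalues are known. The minimal polynomial is
  m_A(x) = Π_λ (x − λ)^{k_λ}
where k_λ is the size of the *largest* Jordan block for λ (equivalently, the smallest k with (A − λI)^k v = 0 for every generalised eigenvector v of λ).

  λ = 1: largest Jordan block has size 3, contributing (x − 1)^3

So m_A(x) = (x - 1)^3 = x^3 - 3*x^2 + 3*x - 1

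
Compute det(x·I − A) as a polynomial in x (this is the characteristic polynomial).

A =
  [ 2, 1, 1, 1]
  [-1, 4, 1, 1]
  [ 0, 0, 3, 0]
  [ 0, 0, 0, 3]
x^4 - 12*x^3 + 54*x^2 - 108*x + 81

Expanding det(x·I − A) (e.g. by cofactor expansion or by noting that A is similar to its Jordan form J, which has the same characteristic polynomial as A) gives
  χ_A(x) = x^4 - 12*x^3 + 54*x^2 - 108*x + 81
which factors as (x - 3)^4. The eigenvalues (with algebraic multiplicities) are λ = 3 with multiplicity 4.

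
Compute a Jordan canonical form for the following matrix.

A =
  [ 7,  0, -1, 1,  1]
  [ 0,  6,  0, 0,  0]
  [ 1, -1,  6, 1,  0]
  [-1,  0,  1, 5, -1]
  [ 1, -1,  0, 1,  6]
J_2(6) ⊕ J_2(6) ⊕ J_1(6)

The characteristic polynomial is
  det(x·I − A) = x^5 - 30*x^4 + 360*x^3 - 2160*x^2 + 6480*x - 7776 = (x - 6)^5

Eigenvalues and multiplicities (the geometric multiplicity of λ is n − rank(A − λI), which equals the number of Jordan blocks for λ):
  λ = 6: algebraic multiplicity = 5, geometric multiplicity = 3

Determining the block sizes for each eigenvalue:
  λ = 6: with am = 5 and gm = 3, the partition is not yet determined (e.g. several partitions of 5 into 3 parts exist). Let N = A − (6)·I. Computing rank(N^1) = 2, rank(N^2) = 0; the number of blocks of size ≥ j is rank(N^{j−1}) − rank(N^j), giving [3, 2]. So we have 2 block(s) of size 2, 1 block(s) of size 1 → block sizes [2, 2, 1]

Assembling the blocks gives a Jordan form
J =
  [6, 1, 0, 0, 0]
  [0, 6, 0, 0, 0]
  [0, 0, 6, 1, 0]
  [0, 0, 0, 6, 0]
  [0, 0, 0, 0, 6]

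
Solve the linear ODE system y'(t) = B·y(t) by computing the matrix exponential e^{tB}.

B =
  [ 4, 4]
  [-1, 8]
e^{tB} =
  [-2*t*exp(6*t) + exp(6*t), 4*t*exp(6*t)]
  [-t*exp(6*t), 2*t*exp(6*t) + exp(6*t)]

Strategy: write B = P · J · P⁻¹ where J is a Jordan canonical form, so e^{tB} = P · e^{tJ} · P⁻¹, and e^{tJ} can be computed block-by-block.

B has Jordan form
J =
  [6, 1]
  [0, 6]
(up to reordering of blocks).

Per-block formulas:
  For a 2×2 Jordan block J_2(6): exp(t · J_2(6)) = e^(6t)·(I + t·N), where N is the 2×2 nilpotent shift.

After assembling e^{tJ} and conjugating by P, we get:

e^{tB} =
  [-2*t*exp(6*t) + exp(6*t), 4*t*exp(6*t)]
  [-t*exp(6*t), 2*t*exp(6*t) + exp(6*t)]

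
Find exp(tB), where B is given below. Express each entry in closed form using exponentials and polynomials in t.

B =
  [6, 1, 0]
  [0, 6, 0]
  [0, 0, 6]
e^{tB} =
  [exp(6*t), t*exp(6*t), 0]
  [0, exp(6*t), 0]
  [0, 0, exp(6*t)]

Strategy: write B = P · J · P⁻¹ where J is a Jordan canonical form, so e^{tB} = P · e^{tJ} · P⁻¹, and e^{tJ} can be computed block-by-block.

B has Jordan form
J =
  [6, 1, 0]
  [0, 6, 0]
  [0, 0, 6]
(up to reordering of blocks).

Per-block formulas:
  For a 2×2 Jordan block J_2(6): exp(t · J_2(6)) = e^(6t)·(I + t·N), where N is the 2×2 nilpotent shift.
  For a 1×1 block at λ = 6: exp(t · [6]) = [e^(6t)].

After assembling e^{tJ} and conjugating by P, we get:

e^{tB} =
  [exp(6*t), t*exp(6*t), 0]
  [0, exp(6*t), 0]
  [0, 0, exp(6*t)]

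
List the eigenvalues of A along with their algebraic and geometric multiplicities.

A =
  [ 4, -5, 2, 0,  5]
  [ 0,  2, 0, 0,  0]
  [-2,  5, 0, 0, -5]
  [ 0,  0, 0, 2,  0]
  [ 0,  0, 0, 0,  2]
λ = 2: alg = 5, geom = 4

Step 1 — factor the characteristic polynomial to read off the algebraic multiplicities:
  χ_A(x) = (x - 2)^5

Step 2 — compute geometric multiplicities via the rank-nullity identity g(λ) = n − rank(A − λI):
  rank(A − (2)·I) = 1, so dim ker(A − (2)·I) = n − 1 = 4

Summary:
  λ = 2: algebraic multiplicity = 5, geometric multiplicity = 4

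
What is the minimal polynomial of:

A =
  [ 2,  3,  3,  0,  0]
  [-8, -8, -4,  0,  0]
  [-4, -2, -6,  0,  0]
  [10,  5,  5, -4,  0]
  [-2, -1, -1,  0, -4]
x^2 + 8*x + 16

The characteristic polynomial is χ_A(x) = (x + 4)^5, so the eigenvalues are known. The minimal polynomial is
  m_A(x) = Π_λ (x − λ)^{k_λ}
where k_λ is the size of the *largest* Jordan block for λ (equivalently, the smallest k with (A − λI)^k v = 0 for every generalised eigenvector v of λ).

  λ = -4: largest Jordan block has size 2, contributing (x + 4)^2

So m_A(x) = (x + 4)^2 = x^2 + 8*x + 16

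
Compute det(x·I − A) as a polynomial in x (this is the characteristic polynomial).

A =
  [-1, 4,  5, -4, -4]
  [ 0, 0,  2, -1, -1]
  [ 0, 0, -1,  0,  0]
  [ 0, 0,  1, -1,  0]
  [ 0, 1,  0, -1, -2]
x^5 + 5*x^4 + 10*x^3 + 10*x^2 + 5*x + 1

Expanding det(x·I − A) (e.g. by cofactor expansion or by noting that A is similar to its Jordan form J, which has the same characteristic polynomial as A) gives
  χ_A(x) = x^5 + 5*x^4 + 10*x^3 + 10*x^2 + 5*x + 1
which factors as (x + 1)^5. The eigenvalues (with algebraic multiplicities) are λ = -1 with multiplicity 5.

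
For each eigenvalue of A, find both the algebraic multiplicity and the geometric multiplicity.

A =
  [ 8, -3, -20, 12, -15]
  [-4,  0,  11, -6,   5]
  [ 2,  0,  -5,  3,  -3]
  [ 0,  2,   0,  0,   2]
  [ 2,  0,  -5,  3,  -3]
λ = 0: alg = 5, geom = 2

Step 1 — factor the characteristic polynomial to read off the algebraic multiplicities:
  χ_A(x) = x^5

Step 2 — compute geometric multiplicities via the rank-nullity identity g(λ) = n − rank(A − λI):
  rank(A − (0)·I) = 3, so dim ker(A − (0)·I) = n − 3 = 2

Summary:
  λ = 0: algebraic multiplicity = 5, geometric multiplicity = 2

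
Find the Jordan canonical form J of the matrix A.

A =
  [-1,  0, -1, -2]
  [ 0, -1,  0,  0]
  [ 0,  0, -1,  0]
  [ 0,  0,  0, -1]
J_2(-1) ⊕ J_1(-1) ⊕ J_1(-1)

The characteristic polynomial is
  det(x·I − A) = x^4 + 4*x^3 + 6*x^2 + 4*x + 1 = (x + 1)^4

Eigenvalues and multiplicities (the geometric multiplicity of λ is n − rank(A − λI), which equals the number of Jordan blocks for λ):
  λ = -1: algebraic multiplicity = 4, geometric multiplicity = 3

Determining the block sizes for each eigenvalue:
  λ = -1: 3 blocks summing to 4 forces exactly one block of size 2 and the rest size 1 → block sizes [2, 1, 1]

Assembling the blocks gives a Jordan form
J =
  [-1,  1,  0,  0]
  [ 0, -1,  0,  0]
  [ 0,  0, -1,  0]
  [ 0,  0,  0, -1]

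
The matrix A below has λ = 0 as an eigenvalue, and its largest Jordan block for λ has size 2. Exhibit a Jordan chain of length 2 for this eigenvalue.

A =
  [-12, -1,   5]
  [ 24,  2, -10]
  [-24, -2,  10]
A Jordan chain for λ = 0 of length 2:
v_1 = (-12, 24, -24)ᵀ
v_2 = (1, 0, 0)ᵀ

Let N = A − (0)·I. We want v_2 with N^2 v_2 = 0 but N^1 v_2 ≠ 0; then v_{j-1} := N · v_j for j = 2, …, 2.

Pick v_2 = (1, 0, 0)ᵀ.
Then v_1 = N · v_2 = (-12, 24, -24)ᵀ.

Sanity check: (A − (0)·I) v_1 = (0, 0, 0)ᵀ = 0. ✓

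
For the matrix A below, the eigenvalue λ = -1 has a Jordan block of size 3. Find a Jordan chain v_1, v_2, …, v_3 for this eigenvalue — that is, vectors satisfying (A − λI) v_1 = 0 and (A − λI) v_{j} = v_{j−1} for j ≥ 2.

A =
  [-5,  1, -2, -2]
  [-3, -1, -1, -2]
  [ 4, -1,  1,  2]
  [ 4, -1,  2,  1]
A Jordan chain for λ = -1 of length 3:
v_1 = (-3, 0, 3, 3)ᵀ
v_2 = (-4, -3, 4, 4)ᵀ
v_3 = (1, 0, 0, 0)ᵀ

Let N = A − (-1)·I. We want v_3 with N^3 v_3 = 0 but N^2 v_3 ≠ 0; then v_{j-1} := N · v_j for j = 3, …, 2.

Pick v_3 = (1, 0, 0, 0)ᵀ.
Then v_2 = N · v_3 = (-4, -3, 4, 4)ᵀ.
Then v_1 = N · v_2 = (-3, 0, 3, 3)ᵀ.

Sanity check: (A − (-1)·I) v_1 = (0, 0, 0, 0)ᵀ = 0. ✓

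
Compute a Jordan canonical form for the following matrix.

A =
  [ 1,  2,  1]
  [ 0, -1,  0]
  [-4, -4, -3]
J_2(-1) ⊕ J_1(-1)

The characteristic polynomial is
  det(x·I − A) = x^3 + 3*x^2 + 3*x + 1 = (x + 1)^3

Eigenvalues and multiplicities (the geometric multiplicity of λ is n − rank(A − λI), which equals the number of Jordan blocks for λ):
  λ = -1: algebraic multiplicity = 3, geometric multiplicity = 2

Determining the block sizes for each eigenvalue:
  λ = -1: 2 blocks summing to 3 forces exactly one block of size 2 and the rest size 1 → block sizes [2, 1]

Assembling the blocks gives a Jordan form
J =
  [-1,  1,  0]
  [ 0, -1,  0]
  [ 0,  0, -1]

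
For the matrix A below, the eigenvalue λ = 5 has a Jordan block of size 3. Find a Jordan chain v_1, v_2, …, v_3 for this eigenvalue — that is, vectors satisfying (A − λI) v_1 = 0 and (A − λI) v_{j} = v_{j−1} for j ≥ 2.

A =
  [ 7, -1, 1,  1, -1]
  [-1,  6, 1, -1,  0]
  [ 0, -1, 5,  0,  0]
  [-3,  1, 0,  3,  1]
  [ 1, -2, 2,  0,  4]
A Jordan chain for λ = 5 of length 3:
v_1 = (1, 0, 1, 0, 3)ᵀ
v_2 = (2, -1, 0, -3, 1)ᵀ
v_3 = (1, 0, 0, 0, 0)ᵀ

Let N = A − (5)·I. We want v_3 with N^3 v_3 = 0 but N^2 v_3 ≠ 0; then v_{j-1} := N · v_j for j = 3, …, 2.

Pick v_3 = (1, 0, 0, 0, 0)ᵀ.
Then v_2 = N · v_3 = (2, -1, 0, -3, 1)ᵀ.
Then v_1 = N · v_2 = (1, 0, 1, 0, 3)ᵀ.

Sanity check: (A − (5)·I) v_1 = (0, 0, 0, 0, 0)ᵀ = 0. ✓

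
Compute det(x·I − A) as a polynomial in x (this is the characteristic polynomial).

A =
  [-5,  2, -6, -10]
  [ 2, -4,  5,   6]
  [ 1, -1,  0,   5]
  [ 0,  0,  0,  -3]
x^4 + 12*x^3 + 54*x^2 + 108*x + 81

Expanding det(x·I − A) (e.g. by cofactor expansion or by noting that A is similar to its Jordan form J, which has the same characteristic polynomial as A) gives
  χ_A(x) = x^4 + 12*x^3 + 54*x^2 + 108*x + 81
which factors as (x + 3)^4. The eigenvalues (with algebraic multiplicities) are λ = -3 with multiplicity 4.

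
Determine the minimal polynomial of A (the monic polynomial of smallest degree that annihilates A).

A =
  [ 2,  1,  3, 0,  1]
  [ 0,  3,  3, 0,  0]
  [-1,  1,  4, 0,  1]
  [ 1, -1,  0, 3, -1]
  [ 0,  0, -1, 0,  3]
x^3 - 9*x^2 + 27*x - 27

The characteristic polynomial is χ_A(x) = (x - 3)^5, so the eigenvalues are known. The minimal polynomial is
  m_A(x) = Π_λ (x − λ)^{k_λ}
where k_λ is the size of the *largest* Jordan block for λ (equivalently, the smallest k with (A − λI)^k v = 0 for every generalised eigenvector v of λ).

  λ = 3: largest Jordan block has size 3, contributing (x − 3)^3

So m_A(x) = (x - 3)^3 = x^3 - 9*x^2 + 27*x - 27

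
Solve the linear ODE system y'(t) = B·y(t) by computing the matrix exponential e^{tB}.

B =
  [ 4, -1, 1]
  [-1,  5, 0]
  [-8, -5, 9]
e^{tB} =
  [-3*t^2*exp(6*t)/2 - 2*t*exp(6*t) + exp(6*t), -t^2*exp(6*t) - t*exp(6*t), t^2*exp(6*t)/2 + t*exp(6*t)]
  [3*t^2*exp(6*t)/2 - t*exp(6*t), t^2*exp(6*t) - t*exp(6*t) + exp(6*t), -t^2*exp(6*t)/2]
  [-3*t^2*exp(6*t)/2 - 8*t*exp(6*t), -t^2*exp(6*t) - 5*t*exp(6*t), t^2*exp(6*t)/2 + 3*t*exp(6*t) + exp(6*t)]

Strategy: write B = P · J · P⁻¹ where J is a Jordan canonical form, so e^{tB} = P · e^{tJ} · P⁻¹, and e^{tJ} can be computed block-by-block.

B has Jordan form
J =
  [6, 1, 0]
  [0, 6, 1]
  [0, 0, 6]
(up to reordering of blocks).

Per-block formulas:
  For a 3×3 Jordan block J_3(6): exp(t · J_3(6)) = e^(6t)·(I + t·N + (t^2/2)·N^2), where N is the 3×3 nilpotent shift.

After assembling e^{tJ} and conjugating by P, we get:

e^{tB} =
  [-3*t^2*exp(6*t)/2 - 2*t*exp(6*t) + exp(6*t), -t^2*exp(6*t) - t*exp(6*t), t^2*exp(6*t)/2 + t*exp(6*t)]
  [3*t^2*exp(6*t)/2 - t*exp(6*t), t^2*exp(6*t) - t*exp(6*t) + exp(6*t), -t^2*exp(6*t)/2]
  [-3*t^2*exp(6*t)/2 - 8*t*exp(6*t), -t^2*exp(6*t) - 5*t*exp(6*t), t^2*exp(6*t)/2 + 3*t*exp(6*t) + exp(6*t)]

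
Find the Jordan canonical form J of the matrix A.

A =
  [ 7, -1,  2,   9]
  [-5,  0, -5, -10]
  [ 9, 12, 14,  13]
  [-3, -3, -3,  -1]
J_2(5) ⊕ J_2(5)

The characteristic polynomial is
  det(x·I − A) = x^4 - 20*x^3 + 150*x^2 - 500*x + 625 = (x - 5)^4

Eigenvalues and multiplicities (the geometric multiplicity of λ is n − rank(A − λI), which equals the number of Jordan blocks for λ):
  λ = 5: algebraic multiplicity = 4, geometric multiplicity = 2

Determining the block sizes for each eigenvalue:
  λ = 5: with am = 4 and gm = 2, the partition is not yet determined (e.g. several partitions of 4 into 2 parts exist). Let N = A − (5)·I. Computing rank(N^1) = 2, rank(N^2) = 0; the number of blocks of size ≥ j is rank(N^{j−1}) − rank(N^j), giving [2, 2]. So we have 2 block(s) of size 2 → block sizes [2, 2]

Assembling the blocks gives a Jordan form
J =
  [5, 1, 0, 0]
  [0, 5, 0, 0]
  [0, 0, 5, 1]
  [0, 0, 0, 5]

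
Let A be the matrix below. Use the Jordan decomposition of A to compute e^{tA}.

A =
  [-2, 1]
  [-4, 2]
e^{tA} =
  [1 - 2*t, t]
  [-4*t, 2*t + 1]

Strategy: write A = P · J · P⁻¹ where J is a Jordan canonical form, so e^{tA} = P · e^{tJ} · P⁻¹, and e^{tJ} can be computed block-by-block.

A has Jordan form
J =
  [0, 1]
  [0, 0]
(up to reordering of blocks).

Per-block formulas:
  For a 2×2 Jordan block J_2(0): exp(t · J_2(0)) = e^(0t)·(I + t·N), where N is the 2×2 nilpotent shift.

After assembling e^{tJ} and conjugating by P, we get:

e^{tA} =
  [1 - 2*t, t]
  [-4*t, 2*t + 1]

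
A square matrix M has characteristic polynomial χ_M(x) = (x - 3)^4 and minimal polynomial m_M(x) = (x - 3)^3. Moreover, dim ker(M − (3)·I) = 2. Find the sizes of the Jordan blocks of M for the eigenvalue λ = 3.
Block sizes for λ = 3: [3, 1]

Step 1 — from the characteristic polynomial, algebraic multiplicity of λ = 3 is 4. From dim ker(M − (3)·I) = 2, there are exactly 2 Jordan blocks for λ = 3.
Step 2 — from the minimal polynomial, the factor (x − 3)^3 tells us the largest block for λ = 3 has size 3.
Step 3 — with total size 4, 2 blocks, and largest block 3, the block sizes (in nonincreasing order) are [3, 1].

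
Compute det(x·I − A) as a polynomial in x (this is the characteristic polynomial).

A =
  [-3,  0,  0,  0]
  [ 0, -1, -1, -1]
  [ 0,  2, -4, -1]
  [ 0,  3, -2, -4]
x^4 + 12*x^3 + 54*x^2 + 108*x + 81

Expanding det(x·I − A) (e.g. by cofactor expansion or by noting that A is similar to its Jordan form J, which has the same characteristic polynomial as A) gives
  χ_A(x) = x^4 + 12*x^3 + 54*x^2 + 108*x + 81
which factors as (x + 3)^4. The eigenvalues (with algebraic multiplicities) are λ = -3 with multiplicity 4.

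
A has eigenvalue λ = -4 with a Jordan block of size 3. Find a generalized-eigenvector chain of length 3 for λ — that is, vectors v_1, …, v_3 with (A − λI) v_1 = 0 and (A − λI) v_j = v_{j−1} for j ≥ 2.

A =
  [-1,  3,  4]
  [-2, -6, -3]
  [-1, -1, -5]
A Jordan chain for λ = -4 of length 3:
v_1 = (-1, 1, 0)ᵀ
v_2 = (3, -2, -1)ᵀ
v_3 = (1, 0, 0)ᵀ

Let N = A − (-4)·I. We want v_3 with N^3 v_3 = 0 but N^2 v_3 ≠ 0; then v_{j-1} := N · v_j for j = 3, …, 2.

Pick v_3 = (1, 0, 0)ᵀ.
Then v_2 = N · v_3 = (3, -2, -1)ᵀ.
Then v_1 = N · v_2 = (-1, 1, 0)ᵀ.

Sanity check: (A − (-4)·I) v_1 = (0, 0, 0)ᵀ = 0. ✓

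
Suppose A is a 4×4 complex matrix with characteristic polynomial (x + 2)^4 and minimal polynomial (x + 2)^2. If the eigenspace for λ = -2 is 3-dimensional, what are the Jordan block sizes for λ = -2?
Block sizes for λ = -2: [2, 1, 1]

Step 1 — from the characteristic polynomial, algebraic multiplicity of λ = -2 is 4. From dim ker(A − (-2)·I) = 3, there are exactly 3 Jordan blocks for λ = -2.
Step 2 — from the minimal polynomial, the factor (x + 2)^2 tells us the largest block for λ = -2 has size 2.
Step 3 — with total size 4, 3 blocks, and largest block 2, the block sizes (in nonincreasing order) are [2, 1, 1].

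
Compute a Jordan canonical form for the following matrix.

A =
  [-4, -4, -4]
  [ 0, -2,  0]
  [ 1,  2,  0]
J_2(-2) ⊕ J_1(-2)

The characteristic polynomial is
  det(x·I − A) = x^3 + 6*x^2 + 12*x + 8 = (x + 2)^3

Eigenvalues and multiplicities (the geometric multiplicity of λ is n − rank(A − λI), which equals the number of Jordan blocks for λ):
  λ = -2: algebraic multiplicity = 3, geometric multiplicity = 2

Determining the block sizes for each eigenvalue:
  λ = -2: 2 blocks summing to 3 forces exactly one block of size 2 and the rest size 1 → block sizes [2, 1]

Assembling the blocks gives a Jordan form
J =
  [-2,  1,  0]
  [ 0, -2,  0]
  [ 0,  0, -2]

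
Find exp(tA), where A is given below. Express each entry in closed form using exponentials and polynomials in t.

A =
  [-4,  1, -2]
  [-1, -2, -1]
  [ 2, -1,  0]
e^{tA} =
  [-t^2*exp(-2*t)/2 - 2*t*exp(-2*t) + exp(-2*t), t*exp(-2*t), -t^2*exp(-2*t)/2 - 2*t*exp(-2*t)]
  [-t*exp(-2*t), exp(-2*t), -t*exp(-2*t)]
  [t^2*exp(-2*t)/2 + 2*t*exp(-2*t), -t*exp(-2*t), t^2*exp(-2*t)/2 + 2*t*exp(-2*t) + exp(-2*t)]

Strategy: write A = P · J · P⁻¹ where J is a Jordan canonical form, so e^{tA} = P · e^{tJ} · P⁻¹, and e^{tJ} can be computed block-by-block.

A has Jordan form
J =
  [-2,  1,  0]
  [ 0, -2,  1]
  [ 0,  0, -2]
(up to reordering of blocks).

Per-block formulas:
  For a 3×3 Jordan block J_3(-2): exp(t · J_3(-2)) = e^(-2t)·(I + t·N + (t^2/2)·N^2), where N is the 3×3 nilpotent shift.

After assembling e^{tJ} and conjugating by P, we get:

e^{tA} =
  [-t^2*exp(-2*t)/2 - 2*t*exp(-2*t) + exp(-2*t), t*exp(-2*t), -t^2*exp(-2*t)/2 - 2*t*exp(-2*t)]
  [-t*exp(-2*t), exp(-2*t), -t*exp(-2*t)]
  [t^2*exp(-2*t)/2 + 2*t*exp(-2*t), -t*exp(-2*t), t^2*exp(-2*t)/2 + 2*t*exp(-2*t) + exp(-2*t)]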